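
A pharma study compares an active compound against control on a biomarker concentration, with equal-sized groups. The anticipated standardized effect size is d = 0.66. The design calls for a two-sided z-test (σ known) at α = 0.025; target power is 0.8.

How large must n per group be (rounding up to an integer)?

n = 44 per group

Set Φ(δ − 2.241) = 0.8; then δ − 2.241 = Φ⁻¹(0.8) = 0.842, giving δ = 3.083.
(The Φ(−δ − z_{α/2}) term is vanishingly small for δ > 0 and is dropped in the standard sample-size formula.)
δ = d·√(n/2) ⇒ n = 2(δ/d)² = 2 × (3.083 / 0.66)² = 43.64.
Round up to the next whole unit.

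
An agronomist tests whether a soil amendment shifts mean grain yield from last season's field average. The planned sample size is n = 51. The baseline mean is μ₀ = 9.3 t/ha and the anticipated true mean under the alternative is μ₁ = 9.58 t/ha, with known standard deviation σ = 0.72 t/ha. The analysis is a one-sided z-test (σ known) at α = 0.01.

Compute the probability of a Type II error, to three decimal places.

β ≈ 0.326

Standardized effect: d = |μ₁ − μ₀| / σ = |9.58 − 9.3| / 0.72 = 0.3889
Noncentrality parameter: δ = d·√n = 0.3889 × √51 = 2.7772
One-sided α = 0.01 → critical value z_{0.01} = 2.326.
Power = P(Z > 2.326 − δ) = Φ(0.451) = 0.6740.
Type II error: β = 1 − power = 1 − 0.6740 = 0.3260.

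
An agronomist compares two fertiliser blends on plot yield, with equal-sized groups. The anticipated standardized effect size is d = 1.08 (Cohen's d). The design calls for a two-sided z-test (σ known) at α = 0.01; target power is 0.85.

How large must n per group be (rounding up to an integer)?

n = 23 per group

For power 0.85 need Φ(δ − z_{0.005}) = 0.85, so δ = z_{0.005} + z_{0.15} = 2.576 + 1.036 = 3.612.
(Ignoring the negligible lower-tail rejection probability gives the usual closed-form inversion.)
δ = d·√(n/2) ⇒ n = 2(δ/d)² = 2 × (3.612 / 1.08)² = 22.37.
Rounding up, n = 23 per group.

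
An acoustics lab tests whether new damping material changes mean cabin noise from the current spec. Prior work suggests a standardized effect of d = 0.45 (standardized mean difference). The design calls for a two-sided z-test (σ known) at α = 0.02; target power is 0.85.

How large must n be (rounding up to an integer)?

n = 56

Set Φ(δ − 2.326) = 0.85; then δ − 2.326 = Φ⁻¹(0.85) = 1.036, giving δ = 3.363.
(The Φ(−δ − z_{α/2}) term is vanishingly small for δ > 0 and is dropped in the standard sample-size formula.)
δ = d·√n ⇒ n = (δ/d)² = (3.363 / 0.45)² = 55.84.
Rounding up, n = 56.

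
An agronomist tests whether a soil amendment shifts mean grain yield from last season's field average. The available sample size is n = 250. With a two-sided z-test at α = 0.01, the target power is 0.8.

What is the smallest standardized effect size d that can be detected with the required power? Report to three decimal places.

Need Φ(δ − 2.576) = 0.8, so δ = 2.576 + 0.842 = 3.417.
(Lower-tail contribution to power is negligible for δ > 0.)
δ = d·√n ⇒ d = δ/√n = 3.417/√250 = 0.2161.

d ≈ 0.216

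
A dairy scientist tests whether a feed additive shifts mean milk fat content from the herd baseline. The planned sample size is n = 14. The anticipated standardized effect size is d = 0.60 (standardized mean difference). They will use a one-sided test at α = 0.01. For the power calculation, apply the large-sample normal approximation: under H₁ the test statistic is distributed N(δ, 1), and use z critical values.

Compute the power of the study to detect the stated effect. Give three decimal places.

Power ≈ 0.468

Noncentrality parameter: δ = d·√n = 0.60 × √14 = 2.2450
One-sided α = 0.01 → critical value z_{0.01} = 2.326.
Power = Φ(δ − 2.326) = Φ(-0.081) = 0.4676.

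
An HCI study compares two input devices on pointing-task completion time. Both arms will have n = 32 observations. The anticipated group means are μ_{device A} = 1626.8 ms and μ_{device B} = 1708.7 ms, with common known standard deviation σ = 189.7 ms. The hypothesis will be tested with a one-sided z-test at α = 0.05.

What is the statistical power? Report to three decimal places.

Power ≈ 0.533

Standardized effect: d = |μ_{device A} − μ_{device B}| / σ = |1626.8 − 1708.7| / 189.7 = 0.4317
Noncentrality parameter: δ = d·√(n/2) = 0.4317 × √(32/2) = 1.7269
One-sided α = 0.05 → critical value z_{0.05} = 1.645.
Power = Φ(δ − 1.645) = Φ(0.082) = 0.5327.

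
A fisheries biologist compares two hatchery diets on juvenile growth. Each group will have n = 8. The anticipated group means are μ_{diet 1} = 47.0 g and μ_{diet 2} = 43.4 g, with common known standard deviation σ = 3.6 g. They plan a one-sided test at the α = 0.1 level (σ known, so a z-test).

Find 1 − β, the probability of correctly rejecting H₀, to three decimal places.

Standardized effect: d = |μ_{diet 1} − μ_{diet 2}| / σ = |47.0 − 43.4| / 3.6 = 1.0000
Noncentrality parameter: δ = d·√(n/2) = 1.0000 × √(8/2) = 2.0000
Critical value for a one-sided test at α = 0.1: z_α = 1.282.
Power = Φ(δ − 1.282) = Φ(0.718) = 0.7638.

Power ≈ 0.764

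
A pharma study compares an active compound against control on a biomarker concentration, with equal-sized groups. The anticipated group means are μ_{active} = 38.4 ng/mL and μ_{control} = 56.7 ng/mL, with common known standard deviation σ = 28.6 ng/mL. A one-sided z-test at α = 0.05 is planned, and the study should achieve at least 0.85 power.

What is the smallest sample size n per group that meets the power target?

n = 36 per group

Standardized effect: d = |μ_{active} − μ_{control}| / σ = |38.4 − 56.7| / 28.6 = 0.6399
Set Φ(δ − 1.645) = 0.85; then δ − 1.645 = Φ⁻¹(0.85) = 1.036, giving δ = 2.681.
δ = d·√(n/2) ⇒ n = 2(δ/d)² = 2 × (2.681 / 0.6399)² = 35.12.
Rounding up, n = 36 per group.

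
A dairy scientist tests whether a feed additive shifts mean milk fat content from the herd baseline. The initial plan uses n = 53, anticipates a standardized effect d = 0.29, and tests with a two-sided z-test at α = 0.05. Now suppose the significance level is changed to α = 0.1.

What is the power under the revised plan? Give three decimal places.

δ = d·√n = 0.29 × √53 = 2.1112 (unchanged). New critical value: z_{0.05} = 1.645.
Revised power = Φ(δ − 1.645) + Φ(−δ − 1.645) = Φ(0.466) + Φ(-3.756) = 0.6795 + 0.0001 = 0.6796.

Power ≈ 0.680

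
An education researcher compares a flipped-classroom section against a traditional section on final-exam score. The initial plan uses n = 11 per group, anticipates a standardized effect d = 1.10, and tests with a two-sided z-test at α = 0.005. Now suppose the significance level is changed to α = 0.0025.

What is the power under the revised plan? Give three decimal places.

Power ≈ 0.329

δ = d·√(n/2) = 1.10 × √(11/2) = 2.5797 (unchanged). New critical value: z_{0.0013} = 3.023.
Revised power = Φ(δ − 3.023) + Φ(−δ − 3.023) = Φ(-0.444) + Φ(-5.603) = 0.3287 + 0.0000 = 0.3287.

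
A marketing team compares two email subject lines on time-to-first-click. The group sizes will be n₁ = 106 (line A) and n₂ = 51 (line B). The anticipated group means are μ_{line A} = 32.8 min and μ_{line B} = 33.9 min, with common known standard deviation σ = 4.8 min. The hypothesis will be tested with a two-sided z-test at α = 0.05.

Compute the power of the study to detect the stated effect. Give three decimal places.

Standardized effect: d = |μ_{line A} − μ_{line B}| / σ = |32.8 − 33.9| / 4.8 = 0.2292
Noncentrality parameter: δ = d / √(1/n₁ + 1/n₂) = 0.2292 / √(1/106 + 1/51) = 1.3447
Critical value for a two-sided test at α = 0.05: z_{α/2} = 1.960.
Power = Φ(δ − 1.960) + Φ(−δ − 1.960) = Φ(-0.615) + Φ(-3.305) = 0.2692 + 0.0005 = 0.2697.

Power ≈ 0.270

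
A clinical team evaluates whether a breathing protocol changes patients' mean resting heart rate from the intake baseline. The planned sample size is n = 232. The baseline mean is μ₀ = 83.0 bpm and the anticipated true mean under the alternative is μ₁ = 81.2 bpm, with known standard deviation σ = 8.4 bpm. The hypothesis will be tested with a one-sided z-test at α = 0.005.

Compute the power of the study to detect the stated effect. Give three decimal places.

Power ≈ 0.754

Standardized effect: d = |μ₁ − μ₀| / σ = |81.2 − 83.0| / 8.4 = 0.2143
Noncentrality parameter: δ = d·√n = 0.2143 × √232 = 3.2639
Critical value for a one-sided test at α = 0.005: z_α = 2.576.
Power = P(Z > 2.576 − δ) = Φ(0.688) = 0.7543.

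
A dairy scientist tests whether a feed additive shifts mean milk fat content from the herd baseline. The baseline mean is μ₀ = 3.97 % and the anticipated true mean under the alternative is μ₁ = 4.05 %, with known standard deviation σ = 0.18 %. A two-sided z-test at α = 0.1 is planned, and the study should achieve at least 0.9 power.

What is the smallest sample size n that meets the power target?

Standardized effect: d = |μ₁ − μ₀| / σ = |4.05 − 3.97| / 0.18 = 0.4444
Set Φ(δ − 1.645) = 0.9; then δ − 1.645 = Φ⁻¹(0.9) = 1.282, giving δ = 2.926.
(The Φ(−δ − z_{α/2}) term is vanishingly small for δ > 0 and is dropped in the standard sample-size formula.)
δ = d·√n ⇒ n = (δ/d)² = (2.926 / 0.4444)² = 43.35.
Rounding up, n = 44.

n = 44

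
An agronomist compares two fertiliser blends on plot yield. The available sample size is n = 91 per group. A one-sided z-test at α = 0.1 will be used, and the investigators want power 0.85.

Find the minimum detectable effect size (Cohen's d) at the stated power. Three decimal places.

Need Φ(δ − 1.282) = 0.85, so δ = 1.282 + 1.036 = 2.318.
δ = d·√(n/2) ⇒ d = δ/√(n/2) = 2.318/√(91/2) = 0.3436.

d ≈ 0.344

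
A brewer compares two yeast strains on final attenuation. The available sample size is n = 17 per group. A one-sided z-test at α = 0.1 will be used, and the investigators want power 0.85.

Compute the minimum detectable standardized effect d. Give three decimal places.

d ≈ 0.795

Required noncentrality: δ = z_{0.1} + z_{0.15} = 1.282 + 1.036 = 2.318.
δ = d·√(n/2) ⇒ d = δ/√(n/2) = 2.318/√(17/2) = 0.7951.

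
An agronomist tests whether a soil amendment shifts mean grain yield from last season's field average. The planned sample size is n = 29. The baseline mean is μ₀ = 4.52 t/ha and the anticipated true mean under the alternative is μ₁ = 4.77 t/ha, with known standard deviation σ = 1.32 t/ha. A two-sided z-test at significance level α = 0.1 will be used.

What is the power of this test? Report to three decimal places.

Power ≈ 0.270

Standardized effect: d = |μ₁ − μ₀| / σ = |4.77 − 4.52| / 1.32 = 0.1894
Noncentrality parameter: δ = d·√n = 0.1894 × √29 = 1.0199
Two-sided α = 0.1 → critical value z_{0.05} = 1.645.
Power = Φ(δ − 1.645) + Φ(−δ − 1.645) = Φ(-0.625) + Φ(-2.665) = 0.2660 + 0.0039 = 0.2699.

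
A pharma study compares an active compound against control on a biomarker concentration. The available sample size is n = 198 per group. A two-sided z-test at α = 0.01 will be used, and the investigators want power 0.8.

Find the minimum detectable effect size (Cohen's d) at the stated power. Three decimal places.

Need Φ(δ − 2.576) = 0.8, so δ = 2.576 + 0.842 = 3.417.
(Lower-tail contribution to power is negligible for δ > 0.)
δ = d·√(n/2) ⇒ d = δ/√(n/2) = 3.417/√(198/2) = 0.3435.

d ≈ 0.343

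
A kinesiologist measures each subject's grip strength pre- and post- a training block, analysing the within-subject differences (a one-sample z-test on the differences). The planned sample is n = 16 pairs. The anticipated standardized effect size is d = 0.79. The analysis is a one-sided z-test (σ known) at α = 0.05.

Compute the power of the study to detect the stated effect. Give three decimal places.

Noncentrality parameter: δ = d·√n = 0.79 × √16 = 3.1600
One-sided α = 0.05 → critical value z_{0.05} = 1.645.
Power = Φ(δ − 1.645) = Φ(1.515) = 0.9351.

Power ≈ 0.935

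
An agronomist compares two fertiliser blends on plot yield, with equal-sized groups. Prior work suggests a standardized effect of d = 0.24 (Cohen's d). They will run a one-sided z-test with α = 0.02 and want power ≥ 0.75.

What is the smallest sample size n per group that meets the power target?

For power 0.75 need Φ(δ − z_{0.02}) = 0.75, so δ = z_{0.02} + z_{0.25} = 2.054 + 0.674 = 2.728.
δ = d·√(n/2) ⇒ n = 2(δ/d)² = 2 × (2.728 / 0.24)² = 258.45.
Rounding up, n = 259 per group.

n = 259 per group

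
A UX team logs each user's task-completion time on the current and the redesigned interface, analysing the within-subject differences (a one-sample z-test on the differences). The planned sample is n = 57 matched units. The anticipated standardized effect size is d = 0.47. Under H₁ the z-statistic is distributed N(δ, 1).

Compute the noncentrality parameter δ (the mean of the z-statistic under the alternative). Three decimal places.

δ ≈ 3.548

δ = d·√n = 0.47 × √57 = 3.5484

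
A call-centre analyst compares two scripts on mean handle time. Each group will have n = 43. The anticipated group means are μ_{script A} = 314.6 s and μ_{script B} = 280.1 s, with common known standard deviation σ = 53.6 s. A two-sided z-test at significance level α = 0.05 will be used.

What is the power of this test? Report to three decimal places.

Standardized effect: d = |μ_{script A} − μ_{script B}| / σ = |314.6 − 280.1| / 53.6 = 0.6437
Noncentrality parameter: δ = d·√(n/2) = 0.6437 × √(43/2) = 2.9845
Critical value for a two-sided test at α = 0.05: z_{α/2} = 1.960.
Power = Φ(δ − 1.960) + Φ(−δ − 1.960) = Φ(1.025) + Φ(-4.944) = 0.8472 + 0.0000 = 0.8472.

Power ≈ 0.847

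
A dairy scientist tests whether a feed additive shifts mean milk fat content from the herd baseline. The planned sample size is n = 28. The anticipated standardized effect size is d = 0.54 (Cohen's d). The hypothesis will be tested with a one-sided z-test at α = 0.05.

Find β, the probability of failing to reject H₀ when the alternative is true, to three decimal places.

Noncentrality parameter: δ = d·√n = 0.54 × √28 = 2.8574
Critical value for a one-sided test at α = 0.05: z_α = 1.645.
Power = P(Z > 1.645 − δ) = Φ(1.213) = 0.8874.
Type II error: β = 1 − power = 1 − 0.8874 = 0.1126.

β ≈ 0.113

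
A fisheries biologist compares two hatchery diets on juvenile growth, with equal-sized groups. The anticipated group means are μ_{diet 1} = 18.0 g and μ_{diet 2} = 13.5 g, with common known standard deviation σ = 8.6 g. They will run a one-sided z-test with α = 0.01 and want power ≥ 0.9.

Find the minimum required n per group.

Standardized effect: d = |μ_{diet 1} − μ_{diet 2}| / σ = |18.0 − 13.5| / 8.6 = 0.5233
Set Φ(δ − 2.326) = 0.9; then δ − 2.326 = Φ⁻¹(0.9) = 1.282, giving δ = 3.608.
δ = d·√(n/2) ⇒ n = 2(δ/d)² = 2 × (3.608 / 0.5233)² = 95.08.
Round up to the next whole unit.

n = 96 per group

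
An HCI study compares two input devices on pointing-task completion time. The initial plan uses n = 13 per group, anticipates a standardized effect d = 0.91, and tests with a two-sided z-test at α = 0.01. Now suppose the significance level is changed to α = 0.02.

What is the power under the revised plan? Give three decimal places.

Power ≈ 0.497

δ = d·√(n/2) = 0.91 × √(13/2) = 2.3201 (unchanged). New critical value: z_{0.01} = 2.326.
Revised power = Φ(δ − 2.326) + Φ(−δ − 2.326) = Φ(-0.006) + Φ(-4.646) = 0.4975 + 0.0000 = 0.4975.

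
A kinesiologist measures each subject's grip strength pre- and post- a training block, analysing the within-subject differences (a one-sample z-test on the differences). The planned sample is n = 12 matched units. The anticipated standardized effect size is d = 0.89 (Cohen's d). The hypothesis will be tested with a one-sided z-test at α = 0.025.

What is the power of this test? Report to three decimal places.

Noncentrality parameter: δ = d·√n = 0.89 × √12 = 3.0831
Critical value for a one-sided test at α = 0.025: z_α = 1.960.
Power = P(Z > 1.960 − δ) = Φ(1.123) = 0.8693.

Power ≈ 0.869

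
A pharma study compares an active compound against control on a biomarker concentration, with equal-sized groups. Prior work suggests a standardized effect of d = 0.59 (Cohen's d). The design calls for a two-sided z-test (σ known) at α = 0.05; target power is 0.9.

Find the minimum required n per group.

n = 61 per group

Set Φ(δ − 1.960) = 0.9; then δ − 1.960 = Φ⁻¹(0.9) = 1.282, giving δ = 3.242.
(The Φ(−δ − z_{α/2}) term is vanishingly small for δ > 0 and is dropped in the standard sample-size formula.)
δ = d·√(n/2) ⇒ n = 2(δ/d)² = 2 × (3.242 / 0.59)² = 60.37.
Rounding up, n = 61 per group.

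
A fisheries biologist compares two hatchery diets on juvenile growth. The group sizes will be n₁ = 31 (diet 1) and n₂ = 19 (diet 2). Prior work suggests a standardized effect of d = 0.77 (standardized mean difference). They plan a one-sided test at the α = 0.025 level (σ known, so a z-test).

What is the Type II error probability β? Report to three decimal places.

Noncentrality parameter: λ = d / √(1/n₁ + 1/n₂) = 0.77 / √(1/31 + 1/19) = 2.6428
One-sided α = 0.025 → critical value z_{0.025} = 1.960.
Power = Φ(λ − 1.960) = Φ(0.683) = 0.7526.
Type II error: β = 1 − power = 1 − 0.7526 = 0.2474.

β ≈ 0.247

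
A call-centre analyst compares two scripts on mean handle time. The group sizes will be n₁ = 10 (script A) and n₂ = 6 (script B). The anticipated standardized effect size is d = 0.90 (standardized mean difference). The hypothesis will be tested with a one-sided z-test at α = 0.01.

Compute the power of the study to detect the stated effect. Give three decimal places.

Noncentrality parameter: δ = d / √(1/n₁ + 1/n₂) = 0.90 / √(1/10 + 1/6) = 1.7428
Critical value for a one-sided test at α = 0.01: z_α = 2.326.
Power = P(Z > 2.326 − δ) = Φ(-0.584) = 0.2798.

Power ≈ 0.280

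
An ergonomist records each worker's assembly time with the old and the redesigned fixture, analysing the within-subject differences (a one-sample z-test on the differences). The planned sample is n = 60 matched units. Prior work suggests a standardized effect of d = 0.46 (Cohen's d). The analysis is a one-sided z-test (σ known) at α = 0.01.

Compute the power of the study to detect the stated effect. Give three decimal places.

Power ≈ 0.892

Noncentrality parameter: δ = d·√n = 0.46 × √60 = 3.5631
Critical value for a one-sided test at α = 0.01: z_α = 2.326.
Power = P(Z > 2.326 − δ) = Φ(1.237) = 0.8919.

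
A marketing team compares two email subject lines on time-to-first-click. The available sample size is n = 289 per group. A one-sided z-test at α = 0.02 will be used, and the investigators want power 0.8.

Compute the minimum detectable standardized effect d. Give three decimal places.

d ≈ 0.241

Required noncentrality: δ = z_{0.02} + z_{0.20} = 2.054 + 0.842 = 2.895.
δ = d·√(n/2) ⇒ d = δ/√(n/2) = 2.895/√(289/2) = 0.2409.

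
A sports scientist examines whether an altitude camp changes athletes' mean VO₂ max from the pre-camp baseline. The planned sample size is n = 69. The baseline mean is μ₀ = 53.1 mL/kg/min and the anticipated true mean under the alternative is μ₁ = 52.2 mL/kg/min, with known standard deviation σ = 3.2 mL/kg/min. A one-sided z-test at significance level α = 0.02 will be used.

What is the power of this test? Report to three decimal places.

Standardized effect: d = |μ₁ − μ₀| / σ = |52.2 − 53.1| / 3.2 = 0.2812
Noncentrality parameter: δ = d·√n = 0.2812 × √69 = 2.3362
One-sided α = 0.02 → critical value z_{0.02} = 2.054.
Power = Φ(δ − 2.054) = Φ(0.282) = 0.6112.

Power ≈ 0.611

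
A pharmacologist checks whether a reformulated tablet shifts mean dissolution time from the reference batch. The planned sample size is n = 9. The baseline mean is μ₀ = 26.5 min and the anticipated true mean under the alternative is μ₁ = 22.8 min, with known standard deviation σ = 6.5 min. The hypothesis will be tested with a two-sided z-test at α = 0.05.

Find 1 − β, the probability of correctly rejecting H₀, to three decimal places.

Power ≈ 0.401

Standardized effect: d = |μ₁ − μ₀| / σ = |22.8 − 26.5| / 6.5 = 0.5692
Noncentrality parameter: δ = d·√n = 0.5692 × √9 = 1.7077
Two-sided α = 0.05 → critical value z_{0.025} = 1.960.
Power = Φ(δ − 1.960) + Φ(−δ − 1.960) = Φ(-0.252) + Φ(-3.668) = 0.4004 + 0.0001 = 0.4005.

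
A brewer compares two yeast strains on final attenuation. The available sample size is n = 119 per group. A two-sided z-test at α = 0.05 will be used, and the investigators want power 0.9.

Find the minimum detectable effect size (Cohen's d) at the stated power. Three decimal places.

d ≈ 0.420

Need Φ(δ − 1.960) = 0.9, so δ = 1.960 + 1.282 = 3.242.
(Lower-tail contribution to power is negligible for δ > 0.)
δ = d·√(n/2) ⇒ d = δ/√(n/2) = 3.242/√(119/2) = 0.4202.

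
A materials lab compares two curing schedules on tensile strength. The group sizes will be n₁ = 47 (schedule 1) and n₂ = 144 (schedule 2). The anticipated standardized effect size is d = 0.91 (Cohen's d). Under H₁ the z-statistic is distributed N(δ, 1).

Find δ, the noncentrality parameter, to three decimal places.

δ ≈ 5.417

The noncentrality parameter scales effect size by the design's sample-size factor: δ = d / √(1/n₁ + 1/n₂) = 0.91 / √(1/47 + 1/144) = 5.4170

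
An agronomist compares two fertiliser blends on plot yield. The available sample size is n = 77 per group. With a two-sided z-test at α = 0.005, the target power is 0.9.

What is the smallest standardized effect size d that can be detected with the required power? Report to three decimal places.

Need Φ(δ − 2.807) = 0.9, so δ = 2.807 + 1.282 = 4.089.
(Lower-tail contribution to power is negligible for δ > 0.)
δ = d·√(n/2) ⇒ d = δ/√(n/2) = 4.089/√(77/2) = 0.6589.

d ≈ 0.659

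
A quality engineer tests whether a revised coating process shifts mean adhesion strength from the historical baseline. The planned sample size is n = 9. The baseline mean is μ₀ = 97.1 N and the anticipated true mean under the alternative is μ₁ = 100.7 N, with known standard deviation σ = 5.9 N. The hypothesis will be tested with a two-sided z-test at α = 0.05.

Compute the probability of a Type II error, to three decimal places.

Standardized effect: d = |μ₁ − μ₀| / σ = |100.7 − 97.1| / 5.9 = 0.6102
Noncentrality parameter: δ = d·√n = 0.6102 × √9 = 1.8305
Critical value for a two-sided test at α = 0.05: z_{α/2} = 1.960.
Power = Φ(δ − 1.960) + Φ(−δ − 1.960) = Φ(-0.129) + Φ(-3.790) = 0.4485 + 0.0001 = 0.4486.
Type II error: β = 1 − power = 1 − 0.4486 = 0.5514.

β ≈ 0.551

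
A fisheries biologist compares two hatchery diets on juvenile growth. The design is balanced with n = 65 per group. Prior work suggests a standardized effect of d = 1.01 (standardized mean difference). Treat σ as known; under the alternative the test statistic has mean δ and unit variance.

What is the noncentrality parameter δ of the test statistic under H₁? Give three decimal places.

δ ≈ 5.758

δ = d·√(n/2) = 1.01 × √(65/2) = 5.7579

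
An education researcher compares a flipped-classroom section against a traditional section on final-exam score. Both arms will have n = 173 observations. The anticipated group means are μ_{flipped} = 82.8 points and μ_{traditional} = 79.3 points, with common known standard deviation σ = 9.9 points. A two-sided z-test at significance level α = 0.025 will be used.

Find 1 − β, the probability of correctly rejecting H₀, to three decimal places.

Power ≈ 0.852

Standardized effect: d = |μ_{flipped} − μ_{traditional}| / σ = |82.8 − 79.3| / 9.9 = 0.3535
Noncentrality parameter: λ = d·√(n/2) = 0.3535 × √(173/2) = 3.2881
Two-sided α = 0.025 → critical value z_{0.0125} = 2.241.
Power = Φ(λ − 2.241) + Φ(−λ − 2.241) = Φ(1.047) + Φ(-5.529) = 0.8524 + 0.0000 = 0.8524.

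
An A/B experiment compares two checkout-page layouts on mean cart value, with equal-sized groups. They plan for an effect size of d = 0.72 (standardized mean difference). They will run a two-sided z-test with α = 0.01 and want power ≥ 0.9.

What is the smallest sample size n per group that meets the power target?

Set Φ(δ − 2.576) = 0.9; then δ − 2.576 = Φ⁻¹(0.9) = 1.282, giving δ = 3.857.
(Ignoring the negligible lower-tail rejection probability gives the usual closed-form inversion.)
δ = d·√(n/2) ⇒ n = 2(δ/d)² = 2 × (3.857 / 0.72)² = 57.41.
Round up to the next whole unit.

n = 58 per group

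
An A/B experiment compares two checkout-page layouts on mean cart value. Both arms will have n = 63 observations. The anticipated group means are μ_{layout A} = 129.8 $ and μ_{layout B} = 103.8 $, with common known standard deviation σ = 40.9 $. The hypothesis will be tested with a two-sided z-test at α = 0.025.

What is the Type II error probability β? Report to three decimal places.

Standardized effect: d = |μ_{layout A} − μ_{layout B}| / σ = |129.8 − 103.8| / 40.9 = 0.6357
Noncentrality parameter: δ = d·√(n/2) = 0.6357 × √(63/2) = 3.5678
Critical value for a two-sided test at α = 0.025: z_{α/2} = 2.241.
Power = Φ(δ − 2.241) + Φ(−δ − 2.241) = Φ(1.326) + Φ(-5.809) = 0.9077 + 0.0000 = 0.9077.
Type II error: β = 1 − power = 1 − 0.9077 = 0.0923.

β ≈ 0.092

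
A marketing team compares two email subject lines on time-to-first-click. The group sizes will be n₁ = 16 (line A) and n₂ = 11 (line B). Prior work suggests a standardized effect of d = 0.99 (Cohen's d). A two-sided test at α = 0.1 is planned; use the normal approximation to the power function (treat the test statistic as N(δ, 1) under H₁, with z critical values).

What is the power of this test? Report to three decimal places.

Noncentrality parameter: δ = d / √(1/n₁ + 1/n₂) = 0.99 / √(1/16 + 1/11) = 2.5276
Two-sided α = 0.1 → critical value z_{0.05} = 1.645.
Power = Φ(δ − 1.645) + Φ(−δ − 1.645) = Φ(0.883) + Φ(-4.172) = 0.8113 + 0.0000 = 0.8113.

Power ≈ 0.811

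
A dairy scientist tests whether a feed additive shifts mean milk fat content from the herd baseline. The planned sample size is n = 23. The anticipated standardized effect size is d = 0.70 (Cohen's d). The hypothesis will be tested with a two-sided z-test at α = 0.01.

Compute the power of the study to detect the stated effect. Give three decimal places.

Power ≈ 0.783

Noncentrality parameter: δ = d·√n = 0.70 × √23 = 3.3571
Critical value for a two-sided test at α = 0.01: z_{α/2} = 2.576.
Power = Φ(δ − 2.576) + Φ(−δ − 2.576) = Φ(0.781) + Φ(-5.933) = 0.7827 + 0.0000 = 0.7827.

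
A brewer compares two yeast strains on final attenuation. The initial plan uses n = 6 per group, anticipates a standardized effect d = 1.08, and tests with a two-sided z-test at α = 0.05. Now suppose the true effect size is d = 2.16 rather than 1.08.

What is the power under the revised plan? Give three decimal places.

Power ≈ 0.963

With d = 2.16: δ = d·√(n/2) = 2.16 × √(6/2) = 3.7412. Critical value z_{0.025} = 1.960.
Revised power = Φ(δ − 1.960) + Φ(−δ − 1.960) = Φ(1.781) + Φ(-5.701) = 0.9626 + 0.0000 = 0.9626.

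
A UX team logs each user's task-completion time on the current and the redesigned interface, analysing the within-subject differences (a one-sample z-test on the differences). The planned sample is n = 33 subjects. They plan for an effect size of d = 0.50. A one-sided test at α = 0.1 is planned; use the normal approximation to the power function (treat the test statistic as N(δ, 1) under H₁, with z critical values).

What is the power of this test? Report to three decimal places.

Noncentrality parameter: δ = d·√n = 0.50 × √33 = 2.8723
Critical value for a one-sided test at α = 0.1: z_α = 1.282.
Power = Φ(δ − 1.282) = Φ(1.591) = 0.9442.

Power ≈ 0.944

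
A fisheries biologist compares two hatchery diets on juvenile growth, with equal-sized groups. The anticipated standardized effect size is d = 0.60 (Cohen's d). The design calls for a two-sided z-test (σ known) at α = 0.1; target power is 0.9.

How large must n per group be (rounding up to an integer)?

n = 48 per group

Set Φ(δ − 1.645) = 0.9; then δ − 1.645 = Φ⁻¹(0.9) = 1.282, giving δ = 2.926.
(The Φ(−δ − z_{α/2}) term is vanishingly small for δ > 0 and is dropped in the standard sample-size formula.)
δ = d·√(n/2) ⇒ n = 2(δ/d)² = 2 × (2.926 / 0.60)² = 47.58.
Rounding up, n = 48 per group.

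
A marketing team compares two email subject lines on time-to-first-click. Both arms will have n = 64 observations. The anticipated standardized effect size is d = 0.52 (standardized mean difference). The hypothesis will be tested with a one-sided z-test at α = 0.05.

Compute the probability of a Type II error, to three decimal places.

β ≈ 0.097

Noncentrality parameter: δ = d·√(n/2) = 0.52 × √(64/2) = 2.9416
One-sided α = 0.05 → critical value z_{0.05} = 1.645.
Power = P(Z > 1.645 − δ) = Φ(1.297) = 0.9026.
Type II error: β = 1 − power = 1 − 0.9026 = 0.0974.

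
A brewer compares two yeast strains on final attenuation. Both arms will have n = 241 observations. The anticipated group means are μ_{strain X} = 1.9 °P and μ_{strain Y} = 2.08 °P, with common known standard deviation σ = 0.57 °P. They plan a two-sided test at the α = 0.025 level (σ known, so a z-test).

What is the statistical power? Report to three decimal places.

Power ≈ 0.890

Standardized effect: d = |μ_{strain X} − μ_{strain Y}| / σ = |1.9 − 2.08| / 0.57 = 0.3158
Noncentrality parameter: δ = d·√(n/2) = 0.3158 × √(241/2) = 3.4665
Critical value for a two-sided test at α = 0.025: z_{α/2} = 2.241.
Power = Φ(δ − 2.241) + Φ(−δ − 2.241) = Φ(1.225) + Φ(-5.708) = 0.8897 + 0.0000 = 0.8897.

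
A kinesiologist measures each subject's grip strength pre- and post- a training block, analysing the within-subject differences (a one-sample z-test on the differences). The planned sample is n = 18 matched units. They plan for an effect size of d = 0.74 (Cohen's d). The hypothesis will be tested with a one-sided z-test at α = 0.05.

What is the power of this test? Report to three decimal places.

Noncentrality parameter: δ = d·√n = 0.74 × √18 = 3.1396
Critical value for a one-sided test at α = 0.05: z_α = 1.645.
Power = Φ(δ − 1.645) = Φ(1.495) = 0.9325.

Power ≈ 0.933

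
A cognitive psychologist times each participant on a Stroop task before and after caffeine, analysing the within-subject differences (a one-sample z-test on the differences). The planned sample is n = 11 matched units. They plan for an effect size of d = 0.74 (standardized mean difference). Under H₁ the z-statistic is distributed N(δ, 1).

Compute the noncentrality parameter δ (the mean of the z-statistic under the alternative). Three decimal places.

δ = d·√n = 0.74 × √11 = 2.4543

δ ≈ 2.454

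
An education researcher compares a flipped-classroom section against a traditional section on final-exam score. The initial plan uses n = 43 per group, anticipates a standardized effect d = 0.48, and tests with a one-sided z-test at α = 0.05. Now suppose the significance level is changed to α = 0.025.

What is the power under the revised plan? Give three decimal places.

Power ≈ 0.605

δ = d·√(n/2) = 0.48 × √(43/2) = 2.2257 (unchanged). New critical value: z_{0.025} = 1.960.
Revised power = P(Z > 1.960 − δ) = Φ(0.266) = 0.6048.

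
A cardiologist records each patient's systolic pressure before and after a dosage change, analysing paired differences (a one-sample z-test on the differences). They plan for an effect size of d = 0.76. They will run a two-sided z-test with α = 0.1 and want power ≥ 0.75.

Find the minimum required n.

For power 0.75 need Φ(δ − z_{0.05}) = 0.75, so δ = z_{0.05} + z_{0.25} = 1.645 + 0.674 = 2.319.
(Ignoring the negligible lower-tail rejection probability gives the usual closed-form inversion.)
δ = d·√n ⇒ n = (δ/d)² = (2.319 / 0.76)² = 9.31.
Round up to the next whole unit.

n = 10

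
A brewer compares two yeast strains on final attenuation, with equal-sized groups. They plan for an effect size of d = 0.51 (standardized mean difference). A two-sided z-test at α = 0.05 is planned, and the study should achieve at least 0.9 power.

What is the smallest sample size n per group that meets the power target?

Set Φ(δ − 1.960) = 0.9; then δ − 1.960 = Φ⁻¹(0.9) = 1.282, giving δ = 3.242.
(For δ > 0 the lower-tail rejection region contributes negligibly to power, so the one-term inversion is standard.)
δ = d·√(n/2) ⇒ n = 2(δ/d)² = 2 × (3.242 / 0.51)² = 80.80.
Round up to the next whole unit.

n = 81 per group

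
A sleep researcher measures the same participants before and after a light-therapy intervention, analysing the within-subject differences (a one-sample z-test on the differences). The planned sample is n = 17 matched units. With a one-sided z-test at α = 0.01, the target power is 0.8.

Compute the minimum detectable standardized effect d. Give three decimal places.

Need Φ(δ − 2.326) = 0.8, so δ = 2.326 + 0.842 = 3.168.
δ = d·√n ⇒ d = δ/√n = 3.168/√17 = 0.7683.

d ≈ 0.768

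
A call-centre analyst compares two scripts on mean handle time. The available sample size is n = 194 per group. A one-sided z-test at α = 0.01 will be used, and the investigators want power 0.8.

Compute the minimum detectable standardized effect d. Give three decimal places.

d ≈ 0.322

Required noncentrality: δ = z_{0.01} + z_{0.20} = 2.326 + 0.842 = 3.168.
δ = d·√(n/2) ⇒ d = δ/√(n/2) = 3.168/√(194/2) = 0.3217.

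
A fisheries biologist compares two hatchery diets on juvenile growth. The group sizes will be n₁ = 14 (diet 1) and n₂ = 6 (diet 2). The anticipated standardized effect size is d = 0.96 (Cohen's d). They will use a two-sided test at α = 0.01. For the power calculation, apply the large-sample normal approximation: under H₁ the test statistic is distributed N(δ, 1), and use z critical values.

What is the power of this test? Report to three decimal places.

Power ≈ 0.271

Noncentrality parameter: δ = d / √(1/n₁ + 1/n₂) = 0.96 / √(1/14 + 1/6) = 1.9674
Critical value for a two-sided test at α = 0.01: z_{α/2} = 2.576.
Power = Φ(δ − 2.576) + Φ(−δ − 2.576) = Φ(-0.608) + Φ(-4.543) = 0.2715 + 0.0000 = 0.2715.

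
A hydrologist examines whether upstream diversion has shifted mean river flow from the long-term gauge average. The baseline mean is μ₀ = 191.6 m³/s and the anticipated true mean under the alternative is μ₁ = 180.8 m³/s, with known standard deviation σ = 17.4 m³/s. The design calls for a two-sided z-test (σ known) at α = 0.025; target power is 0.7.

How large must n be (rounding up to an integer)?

n = 20

Standardized effect: d = |μ₁ − μ₀| / σ = |180.8 − 191.6| / 17.4 = 0.6207
For power 0.7 need Φ(δ − z_{0.0125}) = 0.7, so δ = z_{0.0125} + z_{0.30} = 2.241 + 0.524 = 2.766.
(Ignoring the negligible lower-tail rejection probability gives the usual closed-form inversion.)
δ = d·√n ⇒ n = (δ/d)² = (2.766 / 0.6207)² = 19.86.
Rounding up, n = 20.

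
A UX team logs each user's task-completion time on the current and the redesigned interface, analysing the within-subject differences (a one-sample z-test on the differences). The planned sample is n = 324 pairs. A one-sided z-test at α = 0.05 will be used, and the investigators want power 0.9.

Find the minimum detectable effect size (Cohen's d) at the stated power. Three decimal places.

d ≈ 0.163

Need Φ(δ − 1.645) = 0.9, so δ = 1.645 + 1.282 = 2.926.
δ = d·√n ⇒ d = δ/√n = 2.926/√324 = 0.1626.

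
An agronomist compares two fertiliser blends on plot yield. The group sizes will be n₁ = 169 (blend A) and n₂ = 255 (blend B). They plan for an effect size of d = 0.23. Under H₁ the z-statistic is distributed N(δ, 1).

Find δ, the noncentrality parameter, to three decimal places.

δ ≈ 2.319

The noncentrality parameter scales effect size by the design's sample-size factor: δ = d / √(1/n₁ + 1/n₂) = 0.23 / √(1/169 + 1/255) = 2.3188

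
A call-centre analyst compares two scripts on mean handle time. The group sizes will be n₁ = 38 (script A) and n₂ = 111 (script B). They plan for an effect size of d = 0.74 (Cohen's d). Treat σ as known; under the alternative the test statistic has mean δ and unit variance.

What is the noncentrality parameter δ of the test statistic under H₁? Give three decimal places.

δ ≈ 3.937

The noncentrality parameter scales effect size by the design's sample-size factor: δ = d / √(1/n₁ + 1/n₂) = 0.74 / √(1/38 + 1/111) = 3.9372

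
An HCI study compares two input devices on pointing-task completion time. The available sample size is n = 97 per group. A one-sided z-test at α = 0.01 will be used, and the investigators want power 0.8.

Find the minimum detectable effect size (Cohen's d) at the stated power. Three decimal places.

d ≈ 0.455

Need Φ(δ − 2.326) = 0.8, so δ = 2.326 + 0.842 = 3.168.
δ = d·√(n/2) ⇒ d = δ/√(n/2) = 3.168/√(97/2) = 0.4549.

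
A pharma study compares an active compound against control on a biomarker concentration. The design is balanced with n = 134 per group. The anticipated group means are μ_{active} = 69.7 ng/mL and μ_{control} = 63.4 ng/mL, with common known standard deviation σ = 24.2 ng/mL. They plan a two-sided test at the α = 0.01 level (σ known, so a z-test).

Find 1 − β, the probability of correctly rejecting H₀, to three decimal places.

Standardized effect: d = |μ_{active} − μ_{control}| / σ = |69.7 − 63.4| / 24.2 = 0.2603
Noncentrality parameter: δ = d·√(n/2) = 0.2603 × √(134/2) = 2.1309
Critical value for a two-sided test at α = 0.01: z_{α/2} = 2.576.
Power = Φ(δ − 2.576) + Φ(−δ − 2.576) = Φ(-0.445) + Φ(-4.707) = 0.3282 + 0.0000 = 0.3282.

Power ≈ 0.328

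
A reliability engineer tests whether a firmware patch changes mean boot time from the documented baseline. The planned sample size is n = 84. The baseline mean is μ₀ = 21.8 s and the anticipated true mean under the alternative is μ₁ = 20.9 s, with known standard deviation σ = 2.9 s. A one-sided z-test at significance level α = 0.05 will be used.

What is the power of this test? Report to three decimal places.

Standardized effect: d = |μ₁ − μ₀| / σ = |20.9 − 21.8| / 2.9 = 0.3103
Noncentrality parameter: λ = d·√n = 0.3103 × √84 = 2.8444
One-sided α = 0.05 → critical value z_{0.05} = 1.645.
Power = Φ(λ − 1.645) = Φ(1.200) = 0.8848.

Power ≈ 0.885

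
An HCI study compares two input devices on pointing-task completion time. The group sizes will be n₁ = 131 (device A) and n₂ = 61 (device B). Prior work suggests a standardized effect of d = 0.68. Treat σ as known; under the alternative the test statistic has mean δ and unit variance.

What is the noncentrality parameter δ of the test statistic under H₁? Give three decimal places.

δ = d / √(1/n₁ + 1/n₂) = 0.68 / √(1/131 + 1/61) = 4.3869

δ ≈ 4.387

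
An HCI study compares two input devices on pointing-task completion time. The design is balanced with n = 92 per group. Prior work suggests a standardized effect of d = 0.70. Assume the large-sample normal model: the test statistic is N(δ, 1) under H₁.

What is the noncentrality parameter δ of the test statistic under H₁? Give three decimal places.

δ = d·√(n/2) = 0.70 × √(92/2) = 4.7476

δ ≈ 4.748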